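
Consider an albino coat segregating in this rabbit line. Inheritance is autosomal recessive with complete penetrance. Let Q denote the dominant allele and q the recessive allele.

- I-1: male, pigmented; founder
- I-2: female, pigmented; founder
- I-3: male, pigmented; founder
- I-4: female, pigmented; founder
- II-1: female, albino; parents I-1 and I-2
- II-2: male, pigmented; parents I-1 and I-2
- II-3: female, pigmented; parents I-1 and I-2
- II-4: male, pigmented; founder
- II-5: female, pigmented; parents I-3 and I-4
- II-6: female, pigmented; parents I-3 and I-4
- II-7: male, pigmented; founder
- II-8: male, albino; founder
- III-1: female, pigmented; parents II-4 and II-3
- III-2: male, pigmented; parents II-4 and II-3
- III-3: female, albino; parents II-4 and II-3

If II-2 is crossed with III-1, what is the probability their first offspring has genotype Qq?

I-1 is pigmented so carries Q and passed q to II-1 (qq), so I-1 is Qq.
I-2 is pigmented so carries Q and passed q to II-1 (qq), so I-2 is Qq.
II-2 is a pigmented offspring of I-1 (Qq) × I-2 (Qq), whose cross gives 1/4 QQ : 1/2 Qq : 1/4 qq; conditioning on being pigmented, II-2 is QQ with probability 1/3, Qq with probability 2/3.
II-4 is pigmented so carries Q and passed q to III-3 (qq), so II-4 is Qq.
II-3 is pigmented so carries Q and passed q to III-3 (qq), so II-3 is Qq.
III-1 is a pigmented offspring of II-4 (Qq) × II-3 (Qq), whose cross gives 1/4 QQ : 1/2 Qq : 1/4 qq; conditioning on being pigmented, III-1 is QQ with probability 1/3, Qq with probability 2/3.
Summing over parental genotype combinations, P(offspring has genotype Qq) = 2/9·1/2 + 2/9·1/2 + 4/9·1/2 = 4/9.

4/9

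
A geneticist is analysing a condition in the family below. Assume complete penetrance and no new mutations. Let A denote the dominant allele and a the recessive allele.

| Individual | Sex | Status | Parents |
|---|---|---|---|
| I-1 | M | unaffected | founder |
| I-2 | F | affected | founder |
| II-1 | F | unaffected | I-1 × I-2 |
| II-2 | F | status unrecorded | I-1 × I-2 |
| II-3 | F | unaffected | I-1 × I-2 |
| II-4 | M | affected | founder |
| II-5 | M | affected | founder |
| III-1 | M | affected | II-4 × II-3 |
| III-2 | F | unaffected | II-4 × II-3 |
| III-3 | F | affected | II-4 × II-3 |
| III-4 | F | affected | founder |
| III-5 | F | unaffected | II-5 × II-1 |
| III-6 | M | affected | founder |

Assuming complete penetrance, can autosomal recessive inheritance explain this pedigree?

A consistent assignment under autosomal recessive exists: I-1 AA, I-2 aa, II-1 Aa, II-2 Aa, II-3 Aa, II-4 aa, II-5 aa, III-1 aa, III-2 Aa, III-3 aa, III-4 aa, III-5 Aa, III-6 aa.
In this assignment every recorded phenotype matches its genotype and every non-founder's genotype is obtainable from its parents' genotypes, so the pedigree is consistent.

Yes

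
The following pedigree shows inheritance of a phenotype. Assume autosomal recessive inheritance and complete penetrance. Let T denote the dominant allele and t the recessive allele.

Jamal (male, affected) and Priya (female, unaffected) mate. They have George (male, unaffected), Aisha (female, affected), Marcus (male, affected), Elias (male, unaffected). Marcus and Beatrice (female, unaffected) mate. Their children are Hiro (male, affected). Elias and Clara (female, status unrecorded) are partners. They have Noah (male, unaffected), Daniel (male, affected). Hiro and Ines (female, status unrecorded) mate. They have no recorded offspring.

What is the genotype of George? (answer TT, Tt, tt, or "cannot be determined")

From phenotype alone, George is TT or Tt.
George is unaffected so carries T and received t from Jamal (tt), so George is Tt.

Tt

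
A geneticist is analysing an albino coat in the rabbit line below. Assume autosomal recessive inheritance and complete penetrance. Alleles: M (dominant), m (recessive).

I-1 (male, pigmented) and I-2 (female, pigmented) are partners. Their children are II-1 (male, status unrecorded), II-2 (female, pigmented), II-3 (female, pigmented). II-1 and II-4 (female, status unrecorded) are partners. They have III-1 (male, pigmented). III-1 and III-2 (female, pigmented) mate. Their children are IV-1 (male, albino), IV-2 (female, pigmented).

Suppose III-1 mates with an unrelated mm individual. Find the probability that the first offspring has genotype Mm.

1/2

III-1 is pigmented so carries M and passed m to IV-1 (mm), so III-1 is Mm.
The cross gives 1/2 Mm : 1/2 mm, so P(offspring has genotype Mm) = 1/2.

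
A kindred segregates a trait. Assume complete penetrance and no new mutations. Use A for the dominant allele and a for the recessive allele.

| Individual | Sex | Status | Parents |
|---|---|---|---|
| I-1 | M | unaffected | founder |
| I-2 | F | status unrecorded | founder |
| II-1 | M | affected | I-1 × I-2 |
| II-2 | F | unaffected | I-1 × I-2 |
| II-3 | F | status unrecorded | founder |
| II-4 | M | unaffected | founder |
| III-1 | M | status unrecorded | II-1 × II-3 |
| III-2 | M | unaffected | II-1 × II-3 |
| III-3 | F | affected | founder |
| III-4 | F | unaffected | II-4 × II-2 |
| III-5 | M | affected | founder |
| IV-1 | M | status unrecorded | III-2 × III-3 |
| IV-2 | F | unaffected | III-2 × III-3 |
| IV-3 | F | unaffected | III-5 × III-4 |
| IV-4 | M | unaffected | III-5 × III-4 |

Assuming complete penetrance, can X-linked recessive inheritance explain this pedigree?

Yes

A consistent assignment under X-linked recessive exists: I-1 X^A Y, I-2 X^A X^a, II-1 X^a Y, II-2 X^A X^A, II-3 X^A X^A, II-4 X^A Y, III-1 X^A Y, III-2 X^A Y, III-3 X^a X^a, III-4 X^A X^A, III-5 X^a Y, IV-1 X^a Y, IV-2 X^A X^a, IV-3 X^A X^a, IV-4 X^A Y.
In this assignment every recorded phenotype matches its genotype and every non-founder's genotype is obtainable from its parents' genotypes, so the pedigree is consistent.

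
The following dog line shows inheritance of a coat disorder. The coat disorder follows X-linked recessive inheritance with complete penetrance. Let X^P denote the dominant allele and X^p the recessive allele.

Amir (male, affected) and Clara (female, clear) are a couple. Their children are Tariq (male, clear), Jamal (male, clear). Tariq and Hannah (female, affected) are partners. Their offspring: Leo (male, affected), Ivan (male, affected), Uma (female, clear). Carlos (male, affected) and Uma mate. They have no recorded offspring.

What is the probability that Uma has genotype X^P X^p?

Uma is clear so carries P and received p from Hannah (X^p X^p), so Uma is X^P X^p, giving P(X^P X^p) = 1.

1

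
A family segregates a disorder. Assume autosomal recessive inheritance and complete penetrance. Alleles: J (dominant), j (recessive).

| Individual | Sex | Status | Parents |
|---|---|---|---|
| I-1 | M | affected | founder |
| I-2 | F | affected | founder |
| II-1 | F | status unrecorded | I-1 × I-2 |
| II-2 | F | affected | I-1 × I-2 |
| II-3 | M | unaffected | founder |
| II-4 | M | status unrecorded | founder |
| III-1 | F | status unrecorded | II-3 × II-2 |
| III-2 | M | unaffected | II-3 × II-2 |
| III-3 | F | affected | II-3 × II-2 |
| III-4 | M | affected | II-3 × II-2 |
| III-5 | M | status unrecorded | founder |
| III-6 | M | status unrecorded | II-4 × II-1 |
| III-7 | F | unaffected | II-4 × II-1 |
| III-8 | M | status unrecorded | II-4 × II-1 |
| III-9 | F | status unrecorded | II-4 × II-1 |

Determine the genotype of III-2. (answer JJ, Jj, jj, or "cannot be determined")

From phenotype alone, III-2 is JJ or Jj.
III-2 is unaffected so carries J and received j from II-2 (jj), so III-2 is Jj.

Jj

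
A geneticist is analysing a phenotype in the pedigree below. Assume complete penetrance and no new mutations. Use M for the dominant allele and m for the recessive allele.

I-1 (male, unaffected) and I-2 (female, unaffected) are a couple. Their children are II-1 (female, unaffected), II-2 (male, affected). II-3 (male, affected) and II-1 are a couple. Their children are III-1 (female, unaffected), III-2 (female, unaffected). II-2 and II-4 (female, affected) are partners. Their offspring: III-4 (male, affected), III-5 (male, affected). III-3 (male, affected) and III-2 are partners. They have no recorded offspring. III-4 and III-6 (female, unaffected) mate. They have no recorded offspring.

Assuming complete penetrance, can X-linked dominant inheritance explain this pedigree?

Under X-linked dominant, II-2 (affected, male) cannot arise from I-1 (unaffected) × I-2 (unaffected).

No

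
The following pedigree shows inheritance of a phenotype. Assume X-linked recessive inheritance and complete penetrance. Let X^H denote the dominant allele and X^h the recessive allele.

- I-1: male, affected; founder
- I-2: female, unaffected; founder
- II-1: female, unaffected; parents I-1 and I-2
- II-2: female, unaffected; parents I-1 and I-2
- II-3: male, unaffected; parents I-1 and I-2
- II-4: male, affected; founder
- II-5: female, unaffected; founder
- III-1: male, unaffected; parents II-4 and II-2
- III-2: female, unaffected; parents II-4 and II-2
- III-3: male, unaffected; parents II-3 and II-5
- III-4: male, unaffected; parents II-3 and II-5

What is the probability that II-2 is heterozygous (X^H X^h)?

II-2 is unaffected so carries H and received h from I-1 (X^h Y), so II-2 is X^H X^h, giving P(X^H X^h) = 1.

1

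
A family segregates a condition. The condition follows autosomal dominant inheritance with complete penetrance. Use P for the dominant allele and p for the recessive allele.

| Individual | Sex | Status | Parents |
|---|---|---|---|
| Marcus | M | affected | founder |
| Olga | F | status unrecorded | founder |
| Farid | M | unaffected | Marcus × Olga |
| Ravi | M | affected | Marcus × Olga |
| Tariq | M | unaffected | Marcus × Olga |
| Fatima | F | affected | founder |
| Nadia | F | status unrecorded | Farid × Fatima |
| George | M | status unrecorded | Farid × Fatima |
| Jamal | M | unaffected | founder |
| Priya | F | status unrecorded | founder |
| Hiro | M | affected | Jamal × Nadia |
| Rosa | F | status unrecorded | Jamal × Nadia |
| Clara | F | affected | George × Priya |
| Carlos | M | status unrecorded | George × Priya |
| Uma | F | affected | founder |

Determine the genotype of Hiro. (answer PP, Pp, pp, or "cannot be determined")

Pp

From phenotype alone, Hiro is PP or Pp.
Hiro is affected so carries P and received p from Jamal (pp), so Hiro is Pp.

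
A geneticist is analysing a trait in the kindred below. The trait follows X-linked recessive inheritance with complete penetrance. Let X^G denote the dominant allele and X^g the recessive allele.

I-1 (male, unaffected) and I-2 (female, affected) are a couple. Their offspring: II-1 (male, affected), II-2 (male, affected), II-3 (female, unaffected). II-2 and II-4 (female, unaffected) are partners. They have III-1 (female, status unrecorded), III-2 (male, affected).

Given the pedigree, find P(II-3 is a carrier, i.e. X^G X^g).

II-3 is unaffected so carries G and received g from I-2 (X^g X^g), so II-3 is X^G X^g, giving P(X^G X^g) = 1.

1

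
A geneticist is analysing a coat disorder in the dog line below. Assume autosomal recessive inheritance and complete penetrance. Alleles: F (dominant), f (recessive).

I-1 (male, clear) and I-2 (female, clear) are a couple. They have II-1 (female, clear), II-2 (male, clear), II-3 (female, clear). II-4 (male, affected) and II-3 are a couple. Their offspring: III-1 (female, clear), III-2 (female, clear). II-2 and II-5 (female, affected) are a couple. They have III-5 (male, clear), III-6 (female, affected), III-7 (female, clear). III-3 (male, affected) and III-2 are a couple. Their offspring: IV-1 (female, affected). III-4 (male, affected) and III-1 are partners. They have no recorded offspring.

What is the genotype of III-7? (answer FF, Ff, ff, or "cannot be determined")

From phenotype alone, III-7 is FF or Ff.
III-7 is clear so carries F and received f from II-5 (ff), so III-7 is Ff.

Ff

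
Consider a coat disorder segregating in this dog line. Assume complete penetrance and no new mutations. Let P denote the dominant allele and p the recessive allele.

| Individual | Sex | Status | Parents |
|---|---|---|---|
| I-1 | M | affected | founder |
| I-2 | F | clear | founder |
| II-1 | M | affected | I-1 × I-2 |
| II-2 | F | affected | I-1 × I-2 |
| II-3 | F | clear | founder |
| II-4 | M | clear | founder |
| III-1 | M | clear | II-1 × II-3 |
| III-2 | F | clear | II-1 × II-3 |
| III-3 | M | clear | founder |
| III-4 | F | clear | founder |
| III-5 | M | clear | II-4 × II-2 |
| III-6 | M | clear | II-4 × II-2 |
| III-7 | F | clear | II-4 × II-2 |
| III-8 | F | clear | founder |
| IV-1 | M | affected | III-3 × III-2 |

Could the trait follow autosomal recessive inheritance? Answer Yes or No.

Yes

A consistent assignment under autosomal recessive exists: I-1 pp, I-2 Pp, II-1 pp, II-2 pp, II-3 PP, II-4 PP, III-1 Pp, III-2 Pp, III-3 Pp, III-4 PP, III-5 Pp, III-6 Pp, III-7 Pp, III-8 PP, IV-1 pp.
In this assignment every recorded phenotype matches its genotype and every non-founder's genotype is obtainable from its parents' genotypes, so the pedigree is consistent.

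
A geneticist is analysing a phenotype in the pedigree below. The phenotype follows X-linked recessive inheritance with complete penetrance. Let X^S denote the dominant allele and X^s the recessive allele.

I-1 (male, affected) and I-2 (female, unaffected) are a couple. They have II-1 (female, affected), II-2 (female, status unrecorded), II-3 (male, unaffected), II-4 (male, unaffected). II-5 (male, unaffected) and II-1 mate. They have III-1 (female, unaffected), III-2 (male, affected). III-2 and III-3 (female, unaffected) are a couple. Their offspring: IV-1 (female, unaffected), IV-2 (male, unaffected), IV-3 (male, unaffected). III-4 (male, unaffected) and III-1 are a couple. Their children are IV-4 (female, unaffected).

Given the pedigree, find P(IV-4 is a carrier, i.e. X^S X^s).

III-4 is unaffected, so III-4 is X^S Y.
III-1 is unaffected so carries S and received s from II-1 (X^s X^s), so III-1 is X^S X^s.
Their cross gives offspring ratios 1/2 X^S X^S : 1/2 X^S X^s. Conditioning on IV-4 being unaffected, P(X^S X^s) = 1/2 / 1 = 1/2.

1/2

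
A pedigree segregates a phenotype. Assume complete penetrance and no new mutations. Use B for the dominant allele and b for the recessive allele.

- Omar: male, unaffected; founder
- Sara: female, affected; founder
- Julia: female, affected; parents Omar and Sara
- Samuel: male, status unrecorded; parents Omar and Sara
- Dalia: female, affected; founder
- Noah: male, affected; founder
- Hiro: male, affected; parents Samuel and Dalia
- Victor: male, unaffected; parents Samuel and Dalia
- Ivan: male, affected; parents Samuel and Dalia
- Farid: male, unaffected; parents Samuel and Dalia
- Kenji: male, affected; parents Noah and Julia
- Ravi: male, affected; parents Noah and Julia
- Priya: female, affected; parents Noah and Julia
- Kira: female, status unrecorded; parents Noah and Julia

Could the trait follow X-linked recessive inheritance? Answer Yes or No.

No

Under X-linked recessive, Julia (affected, female) cannot arise from Omar (unaffected) × Sara (affected).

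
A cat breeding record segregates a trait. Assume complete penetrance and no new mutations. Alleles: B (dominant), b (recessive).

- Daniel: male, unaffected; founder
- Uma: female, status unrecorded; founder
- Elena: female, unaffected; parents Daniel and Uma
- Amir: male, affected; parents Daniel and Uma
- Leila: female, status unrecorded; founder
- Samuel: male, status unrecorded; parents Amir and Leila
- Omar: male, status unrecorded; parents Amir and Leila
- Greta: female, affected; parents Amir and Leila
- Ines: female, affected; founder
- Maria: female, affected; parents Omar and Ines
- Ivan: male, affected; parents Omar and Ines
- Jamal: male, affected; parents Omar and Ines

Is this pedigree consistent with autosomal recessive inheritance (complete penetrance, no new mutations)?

Yes

A consistent assignment under autosomal recessive exists: Daniel Bb, Uma Bb, Elena BB, Amir bb, Leila Bb, Samuel Bb, Omar Bb, Greta bb, Ines bb, Maria bb, Ivan bb, Jamal bb.
In this assignment every recorded phenotype matches its genotype and every non-founder's genotype is obtainable from its parents' genotypes, so the pedigree is consistent.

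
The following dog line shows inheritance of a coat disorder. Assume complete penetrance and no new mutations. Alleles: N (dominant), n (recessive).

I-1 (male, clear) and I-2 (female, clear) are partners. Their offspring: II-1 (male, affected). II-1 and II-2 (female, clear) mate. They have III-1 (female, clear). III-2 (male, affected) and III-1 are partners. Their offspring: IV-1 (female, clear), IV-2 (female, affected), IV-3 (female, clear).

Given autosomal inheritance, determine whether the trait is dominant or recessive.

I-1 and I-2 are both clear yet have an affected child II-1. Under dominance, an affected child requires at least one affected parent, so the trait cannot be dominant.

recessive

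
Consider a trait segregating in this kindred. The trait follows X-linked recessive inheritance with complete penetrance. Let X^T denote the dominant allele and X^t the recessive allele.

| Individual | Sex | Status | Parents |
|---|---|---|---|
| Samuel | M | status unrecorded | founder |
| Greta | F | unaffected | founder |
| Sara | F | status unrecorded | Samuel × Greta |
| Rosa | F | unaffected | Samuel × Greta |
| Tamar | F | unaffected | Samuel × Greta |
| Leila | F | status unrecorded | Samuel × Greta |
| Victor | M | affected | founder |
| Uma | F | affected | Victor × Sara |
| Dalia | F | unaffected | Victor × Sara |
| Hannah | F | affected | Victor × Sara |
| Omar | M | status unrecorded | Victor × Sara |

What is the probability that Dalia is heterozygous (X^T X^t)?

1

Dalia is unaffected so carries T and received t from Victor (X^t Y), so Dalia is X^T X^t, giving P(X^T X^t) = 1.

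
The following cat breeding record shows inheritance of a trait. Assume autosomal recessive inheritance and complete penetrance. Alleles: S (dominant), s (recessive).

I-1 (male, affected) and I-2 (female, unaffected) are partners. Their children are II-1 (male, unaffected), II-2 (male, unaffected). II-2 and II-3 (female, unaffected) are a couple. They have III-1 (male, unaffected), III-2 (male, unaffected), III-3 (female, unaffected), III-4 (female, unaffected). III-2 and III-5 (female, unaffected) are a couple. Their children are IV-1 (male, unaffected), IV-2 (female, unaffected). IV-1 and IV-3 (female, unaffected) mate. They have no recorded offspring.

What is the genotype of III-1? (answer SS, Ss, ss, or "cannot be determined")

III-1's phenotype allows SS or Ss, and no parent or child forces a single allele at both positions; consistent genotype assignments exist with III-1 as SS or Ss.

cannot be determined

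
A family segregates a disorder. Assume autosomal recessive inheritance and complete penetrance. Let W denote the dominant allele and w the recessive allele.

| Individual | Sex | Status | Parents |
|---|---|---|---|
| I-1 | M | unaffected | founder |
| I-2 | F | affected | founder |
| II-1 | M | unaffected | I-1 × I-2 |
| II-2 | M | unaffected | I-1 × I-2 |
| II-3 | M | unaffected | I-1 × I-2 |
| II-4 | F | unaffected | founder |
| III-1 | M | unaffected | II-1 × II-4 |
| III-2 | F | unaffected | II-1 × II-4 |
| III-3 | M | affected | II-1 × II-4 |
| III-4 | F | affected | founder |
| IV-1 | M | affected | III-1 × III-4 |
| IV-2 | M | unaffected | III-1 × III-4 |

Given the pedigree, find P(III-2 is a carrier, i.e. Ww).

2/3

II-1 is unaffected so carries W and received w from I-2 (ww), so II-1 is Ww.
II-4 is unaffected so carries W and passed w to III-3 (ww), so II-4 is Ww.
Their cross gives offspring ratios 1/4 WW : 1/2 Ww : 1/4 ww. Conditioning on III-2 being unaffected, P(Ww) = 1/2 / 3/4 = 2/3.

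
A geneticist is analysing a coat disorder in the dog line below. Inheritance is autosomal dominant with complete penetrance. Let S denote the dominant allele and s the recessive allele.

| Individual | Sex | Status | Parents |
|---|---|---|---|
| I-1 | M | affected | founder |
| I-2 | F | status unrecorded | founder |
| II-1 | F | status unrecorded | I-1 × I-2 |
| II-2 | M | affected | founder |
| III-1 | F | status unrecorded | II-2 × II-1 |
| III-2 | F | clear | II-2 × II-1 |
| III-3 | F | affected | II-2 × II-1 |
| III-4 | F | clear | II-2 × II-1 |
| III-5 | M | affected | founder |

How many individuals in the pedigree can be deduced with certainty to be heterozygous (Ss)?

Obligate heterozygotes: II-2 is affected so carries S and passed s to III-2 (ss), so II-2 is Ss.
Every other individual is either homozygous by phenotype or has at least one consistent homozygous assignment, so the count is 1.

1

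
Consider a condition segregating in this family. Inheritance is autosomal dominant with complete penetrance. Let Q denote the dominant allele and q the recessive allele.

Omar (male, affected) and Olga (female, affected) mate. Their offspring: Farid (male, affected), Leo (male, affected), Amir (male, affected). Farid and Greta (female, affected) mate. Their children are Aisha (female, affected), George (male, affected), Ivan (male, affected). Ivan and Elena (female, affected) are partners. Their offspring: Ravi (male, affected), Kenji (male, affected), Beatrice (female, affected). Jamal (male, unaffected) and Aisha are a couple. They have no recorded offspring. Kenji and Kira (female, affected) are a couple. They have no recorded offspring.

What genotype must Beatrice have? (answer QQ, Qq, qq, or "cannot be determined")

cannot be determined

Beatrice's phenotype allows QQ or Qq, and no parent or child forces a single allele at both positions; consistent genotype assignments exist with Beatrice as QQ or Qq.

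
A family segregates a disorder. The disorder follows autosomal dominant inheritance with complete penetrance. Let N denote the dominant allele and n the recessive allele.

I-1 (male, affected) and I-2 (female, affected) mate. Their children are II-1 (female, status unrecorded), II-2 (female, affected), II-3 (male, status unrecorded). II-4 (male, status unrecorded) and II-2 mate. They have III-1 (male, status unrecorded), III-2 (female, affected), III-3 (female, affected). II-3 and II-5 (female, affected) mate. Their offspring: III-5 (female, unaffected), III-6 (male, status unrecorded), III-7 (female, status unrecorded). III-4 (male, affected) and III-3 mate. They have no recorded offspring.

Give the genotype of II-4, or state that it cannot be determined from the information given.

II-4's phenotype is unrecorded, and no parent or child forces a single allele at both positions; consistent genotype assignments exist with II-4 as NN or Nn or nn.

cannot be determined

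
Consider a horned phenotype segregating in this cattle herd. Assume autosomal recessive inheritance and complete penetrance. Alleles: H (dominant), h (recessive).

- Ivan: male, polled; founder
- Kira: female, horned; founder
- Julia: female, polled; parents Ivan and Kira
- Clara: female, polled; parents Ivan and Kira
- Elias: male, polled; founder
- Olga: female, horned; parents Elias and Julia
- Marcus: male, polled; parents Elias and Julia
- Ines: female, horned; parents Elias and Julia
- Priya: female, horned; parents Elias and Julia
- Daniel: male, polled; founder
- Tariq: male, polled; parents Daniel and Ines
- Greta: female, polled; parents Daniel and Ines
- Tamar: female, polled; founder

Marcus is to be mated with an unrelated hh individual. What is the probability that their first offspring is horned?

Elias is polled so carries H and passed h to Olga (hh), so Elias is Hh.
Julia is polled so carries H and received h from Kira (hh), so Julia is Hh.
Marcus is a polled offspring of Elias (Hh) × Julia (Hh), whose cross gives 1/4 HH : 1/2 Hh : 1/4 hh; conditioning on being polled, Marcus is HH with probability 1/3, Hh with probability 2/3.
Summing over parental genotype combinations, P(offspring is horned) = 2/3·1/2 = 1/3.

1/3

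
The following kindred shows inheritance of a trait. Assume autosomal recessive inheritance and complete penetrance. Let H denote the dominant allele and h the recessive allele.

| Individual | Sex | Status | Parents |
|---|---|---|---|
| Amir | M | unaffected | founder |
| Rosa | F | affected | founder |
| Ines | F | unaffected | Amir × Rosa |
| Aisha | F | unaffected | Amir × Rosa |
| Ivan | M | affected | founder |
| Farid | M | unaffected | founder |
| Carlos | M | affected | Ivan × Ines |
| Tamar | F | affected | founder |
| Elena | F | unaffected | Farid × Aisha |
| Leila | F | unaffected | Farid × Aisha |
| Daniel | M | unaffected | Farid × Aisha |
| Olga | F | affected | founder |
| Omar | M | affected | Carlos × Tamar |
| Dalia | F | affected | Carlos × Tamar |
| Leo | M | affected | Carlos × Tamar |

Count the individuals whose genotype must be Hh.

Obligate heterozygotes: Ines is unaffected so carries H and received h from Rosa (hh), so Ines is Hh; Aisha is unaffected so carries H and received h from Rosa (hh), so Aisha is Hh.
Every other individual is either homozygous by phenotype or has at least one consistent homozygous assignment, so the count is 2.

2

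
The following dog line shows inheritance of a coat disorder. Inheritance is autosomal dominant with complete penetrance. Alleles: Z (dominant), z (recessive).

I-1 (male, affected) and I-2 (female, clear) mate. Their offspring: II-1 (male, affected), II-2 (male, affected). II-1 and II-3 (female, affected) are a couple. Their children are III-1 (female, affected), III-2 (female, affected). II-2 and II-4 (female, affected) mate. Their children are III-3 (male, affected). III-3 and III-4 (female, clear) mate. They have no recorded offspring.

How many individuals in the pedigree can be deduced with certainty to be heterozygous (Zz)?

2

Obligate heterozygotes: II-1 is affected so carries Z and received z from I-2 (zz), so II-1 is Zz; II-2 is affected so carries Z and received z from I-2 (zz), so II-2 is Zz.
Every other individual is either homozygous by phenotype or has at least one consistent homozygous assignment, so the count is 2.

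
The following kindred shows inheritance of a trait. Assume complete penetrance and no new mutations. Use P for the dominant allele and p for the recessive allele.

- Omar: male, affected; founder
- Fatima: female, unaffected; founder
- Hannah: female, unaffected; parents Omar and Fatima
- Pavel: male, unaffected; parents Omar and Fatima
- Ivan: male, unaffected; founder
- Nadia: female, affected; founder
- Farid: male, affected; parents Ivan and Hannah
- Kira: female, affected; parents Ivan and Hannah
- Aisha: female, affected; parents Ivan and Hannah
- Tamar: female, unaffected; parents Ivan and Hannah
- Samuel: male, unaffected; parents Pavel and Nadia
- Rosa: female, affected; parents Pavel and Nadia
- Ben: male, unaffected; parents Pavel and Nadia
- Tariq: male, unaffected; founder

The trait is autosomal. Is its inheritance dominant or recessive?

recessive

Ivan and Hannah are both unaffected yet have an affected child Farid. Under dominance, an affected child requires at least one affected parent, so the trait cannot be dominant.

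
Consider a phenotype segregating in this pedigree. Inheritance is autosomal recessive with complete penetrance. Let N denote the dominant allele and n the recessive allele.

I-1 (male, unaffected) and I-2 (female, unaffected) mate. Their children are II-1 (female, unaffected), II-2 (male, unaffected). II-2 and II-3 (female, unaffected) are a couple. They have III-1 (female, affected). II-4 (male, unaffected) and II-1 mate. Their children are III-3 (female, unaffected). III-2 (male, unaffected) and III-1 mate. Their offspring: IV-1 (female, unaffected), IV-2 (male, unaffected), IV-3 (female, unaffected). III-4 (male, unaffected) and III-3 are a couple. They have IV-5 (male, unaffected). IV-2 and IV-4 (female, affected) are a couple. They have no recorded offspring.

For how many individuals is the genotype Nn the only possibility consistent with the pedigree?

5

Obligate heterozygotes: II-2 is unaffected so carries N and passed n to III-1 (nn), so II-2 is Nn; II-3 is unaffected so carries N and passed n to III-1 (nn), so II-3 is Nn; IV-1 is unaffected so carries N and received n from III-1 (nn), so IV-1 is Nn; IV-2 is unaffected so carries N and received n from III-1 (nn), so IV-2 is Nn; IV-3 is unaffected so carries N and received n from III-1 (nn), so IV-3 is Nn.
Every other individual is either homozygous by phenotype or has at least one consistent homozygous assignment, so the count is 5.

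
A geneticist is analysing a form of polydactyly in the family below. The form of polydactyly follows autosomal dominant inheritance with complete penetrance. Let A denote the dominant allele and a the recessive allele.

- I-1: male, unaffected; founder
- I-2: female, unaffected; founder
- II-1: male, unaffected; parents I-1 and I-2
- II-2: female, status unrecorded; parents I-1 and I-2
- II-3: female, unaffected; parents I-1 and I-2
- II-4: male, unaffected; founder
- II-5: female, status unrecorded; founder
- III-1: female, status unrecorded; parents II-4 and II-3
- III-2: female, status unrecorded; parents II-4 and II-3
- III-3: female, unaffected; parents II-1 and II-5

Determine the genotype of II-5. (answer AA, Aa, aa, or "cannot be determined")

cannot be determined

II-5's phenotype is unrecorded, and no parent or child forces a single allele at both positions; consistent genotype assignments exist with II-5 as Aa or aa.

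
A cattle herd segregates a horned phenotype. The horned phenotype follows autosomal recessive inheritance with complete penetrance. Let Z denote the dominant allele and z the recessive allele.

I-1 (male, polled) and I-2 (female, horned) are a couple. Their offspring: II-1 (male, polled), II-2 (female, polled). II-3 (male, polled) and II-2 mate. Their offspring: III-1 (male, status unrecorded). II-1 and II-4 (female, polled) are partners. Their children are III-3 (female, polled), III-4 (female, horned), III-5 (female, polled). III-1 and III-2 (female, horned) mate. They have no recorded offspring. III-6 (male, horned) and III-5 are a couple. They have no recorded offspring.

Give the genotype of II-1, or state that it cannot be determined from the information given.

From phenotype alone, II-1 is ZZ or Zz.
II-1 is polled so carries Z and received z from I-2 (zz), so II-1 is Zz.

Zz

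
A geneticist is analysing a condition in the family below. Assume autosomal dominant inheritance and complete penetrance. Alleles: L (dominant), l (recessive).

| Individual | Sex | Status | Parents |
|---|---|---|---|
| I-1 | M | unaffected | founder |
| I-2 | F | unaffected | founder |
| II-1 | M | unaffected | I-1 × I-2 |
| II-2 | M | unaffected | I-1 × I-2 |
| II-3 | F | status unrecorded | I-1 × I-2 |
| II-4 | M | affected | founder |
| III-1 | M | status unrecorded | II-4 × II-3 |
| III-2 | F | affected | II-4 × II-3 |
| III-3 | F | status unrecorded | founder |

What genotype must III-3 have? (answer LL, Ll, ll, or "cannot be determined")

cannot be determined

III-3's phenotype is unrecorded, and no parent or child forces a single allele at both positions; consistent genotype assignments exist with III-3 as LL or Ll or ll.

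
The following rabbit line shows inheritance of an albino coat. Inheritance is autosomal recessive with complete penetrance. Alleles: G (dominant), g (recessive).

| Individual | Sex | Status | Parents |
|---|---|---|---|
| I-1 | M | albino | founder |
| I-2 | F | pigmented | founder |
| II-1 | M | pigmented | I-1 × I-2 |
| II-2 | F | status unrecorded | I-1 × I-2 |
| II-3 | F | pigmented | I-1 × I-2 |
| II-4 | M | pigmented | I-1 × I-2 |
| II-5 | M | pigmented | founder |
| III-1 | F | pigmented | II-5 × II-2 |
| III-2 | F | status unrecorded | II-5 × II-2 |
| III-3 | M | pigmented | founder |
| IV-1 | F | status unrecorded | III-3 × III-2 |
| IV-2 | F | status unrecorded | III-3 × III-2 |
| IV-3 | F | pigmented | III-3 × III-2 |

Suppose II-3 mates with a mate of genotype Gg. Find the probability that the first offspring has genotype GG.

II-3 is pigmented so carries G and received g from I-1 (gg), so II-3 is Gg.
The cross gives 1/4 GG : 1/2 Gg : 1/4 gg, so P(offspring has genotype GG) = 1/4.

1/4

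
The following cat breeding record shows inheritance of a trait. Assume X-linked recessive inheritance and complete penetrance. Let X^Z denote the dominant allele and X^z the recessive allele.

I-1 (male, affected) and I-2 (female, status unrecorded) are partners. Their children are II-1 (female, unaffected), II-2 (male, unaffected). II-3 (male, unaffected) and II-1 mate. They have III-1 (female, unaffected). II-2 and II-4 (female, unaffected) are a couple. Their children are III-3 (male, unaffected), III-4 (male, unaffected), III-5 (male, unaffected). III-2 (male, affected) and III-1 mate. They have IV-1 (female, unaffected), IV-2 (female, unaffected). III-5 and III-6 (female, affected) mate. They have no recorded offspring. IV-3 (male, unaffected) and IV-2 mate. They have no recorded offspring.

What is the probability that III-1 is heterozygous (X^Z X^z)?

II-3 is unaffected, so II-3 is X^Z Y.
II-1 is unaffected so carries Z and received z from I-1 (X^z Y), so II-1 is X^Z X^z.
Their cross gives offspring ratios 1/2 X^Z X^Z : 1/2 X^Z X^z. Conditioning on III-1 being unaffected, P(X^Z X^z) = 1/2 / 1 = 1/2 before taking III-1's own offspring into account.
III-2 is affected, so III-2 is X^z Y.
Now use III-1's offspring. Probability of each recorded status — unaffected daughter IV-1: 1/2 if III-1 is X^Z X^z, 1 if X^Z X^Z; unaffected daughter IV-2: 1/2 if III-1 is X^Z X^z, 1 if X^Z X^Z.
Bayes: P(X^Z X^z) = 1/2·1/4 / (1/2·1/4 + 1/2·1) = 1/5.

1/5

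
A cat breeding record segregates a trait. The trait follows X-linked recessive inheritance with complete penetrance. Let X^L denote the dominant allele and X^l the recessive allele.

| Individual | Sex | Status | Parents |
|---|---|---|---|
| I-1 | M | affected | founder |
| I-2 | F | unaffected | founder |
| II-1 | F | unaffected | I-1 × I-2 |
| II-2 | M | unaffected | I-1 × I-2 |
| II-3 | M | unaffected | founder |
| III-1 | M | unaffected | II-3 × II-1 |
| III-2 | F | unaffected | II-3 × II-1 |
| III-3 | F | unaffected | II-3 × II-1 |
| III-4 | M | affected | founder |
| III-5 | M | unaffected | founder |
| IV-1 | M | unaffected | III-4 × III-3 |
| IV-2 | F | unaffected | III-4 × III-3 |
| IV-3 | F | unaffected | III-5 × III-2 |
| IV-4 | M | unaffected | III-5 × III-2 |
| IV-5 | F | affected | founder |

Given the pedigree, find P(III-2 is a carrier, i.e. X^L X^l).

1/3

II-3 is unaffected, so II-3 is X^L Y.
II-1 is unaffected so carries L and received l from I-1 (X^l Y), so II-1 is X^L X^l.
Their cross gives offspring ratios 1/2 X^L X^L : 1/2 X^L X^l. Conditioning on III-2 being unaffected, P(X^L X^l) = 1/2 / 1 = 1/2 before taking III-2's own offspring into account.
III-5 is unaffected, so III-5 is X^L Y.
Now use III-2's offspring. Probability of each recorded status — unaffected son IV-4: 1/2 if III-2 is X^L X^l, 1 if X^L X^L. (IV-3: equally likely either way, so uninformative.)
Bayes: P(X^L X^l) = 1/2·1/2 / (1/2·1/2 + 1/2·1) = 1/3.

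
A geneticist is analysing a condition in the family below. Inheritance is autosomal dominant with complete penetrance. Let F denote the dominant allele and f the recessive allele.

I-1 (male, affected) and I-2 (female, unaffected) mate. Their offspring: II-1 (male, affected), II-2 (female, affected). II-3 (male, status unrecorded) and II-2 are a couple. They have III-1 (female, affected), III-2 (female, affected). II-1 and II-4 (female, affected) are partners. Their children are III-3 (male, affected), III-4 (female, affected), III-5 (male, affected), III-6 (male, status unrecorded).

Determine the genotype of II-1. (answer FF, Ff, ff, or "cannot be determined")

Ff

From phenotype alone, II-1 is FF or Ff.
II-1 is affected so carries F and received f from I-2 (ff), so II-1 is Ff.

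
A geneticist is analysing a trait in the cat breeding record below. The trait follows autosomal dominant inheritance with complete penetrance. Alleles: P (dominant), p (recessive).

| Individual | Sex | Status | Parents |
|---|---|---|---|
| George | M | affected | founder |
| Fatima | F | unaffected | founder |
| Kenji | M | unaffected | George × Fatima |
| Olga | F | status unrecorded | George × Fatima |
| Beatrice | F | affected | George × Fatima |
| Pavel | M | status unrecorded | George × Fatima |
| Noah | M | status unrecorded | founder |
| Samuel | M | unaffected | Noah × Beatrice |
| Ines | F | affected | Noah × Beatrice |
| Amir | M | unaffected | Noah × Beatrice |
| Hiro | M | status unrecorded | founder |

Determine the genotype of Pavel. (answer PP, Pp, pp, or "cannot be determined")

cannot be determined

Pavel's phenotype is unrecorded, and no parent or child forces a single allele at both positions; consistent genotype assignments exist with Pavel as Pp or pp.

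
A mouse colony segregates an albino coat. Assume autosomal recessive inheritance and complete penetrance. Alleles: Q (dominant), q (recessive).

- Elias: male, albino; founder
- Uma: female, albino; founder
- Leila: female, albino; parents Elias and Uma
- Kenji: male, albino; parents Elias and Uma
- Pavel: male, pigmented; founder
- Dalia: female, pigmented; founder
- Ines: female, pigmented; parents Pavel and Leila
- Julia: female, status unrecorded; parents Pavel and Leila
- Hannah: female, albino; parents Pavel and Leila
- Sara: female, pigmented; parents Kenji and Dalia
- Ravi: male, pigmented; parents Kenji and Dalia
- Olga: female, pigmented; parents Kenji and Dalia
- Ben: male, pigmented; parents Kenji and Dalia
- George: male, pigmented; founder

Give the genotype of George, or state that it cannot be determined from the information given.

cannot be determined

George's phenotype allows QQ or Qq, and no parent or child forces a single allele at both positions; consistent genotype assignments exist with George as QQ or Qq.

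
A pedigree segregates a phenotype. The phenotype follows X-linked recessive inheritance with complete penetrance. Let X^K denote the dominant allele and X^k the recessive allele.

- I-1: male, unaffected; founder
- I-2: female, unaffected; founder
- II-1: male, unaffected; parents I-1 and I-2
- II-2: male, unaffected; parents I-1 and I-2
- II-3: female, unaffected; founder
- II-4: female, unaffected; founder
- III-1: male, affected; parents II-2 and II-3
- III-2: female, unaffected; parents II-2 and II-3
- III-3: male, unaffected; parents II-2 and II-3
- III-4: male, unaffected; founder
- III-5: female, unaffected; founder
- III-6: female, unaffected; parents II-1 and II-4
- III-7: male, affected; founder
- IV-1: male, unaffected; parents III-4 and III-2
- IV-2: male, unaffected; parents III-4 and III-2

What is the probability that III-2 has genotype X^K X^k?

II-2 is unaffected, so II-2 is X^K Y.
II-3 is unaffected so carries K and passed k to III-1 (X^k Y), so II-3 is X^K X^k.
Their cross gives offspring ratios 1/2 X^K X^K : 1/2 X^K X^k. Conditioning on III-2 being unaffected, P(X^K X^k) = 1/2 / 1 = 1/2 before taking III-2's own offspring into account.
III-4 is unaffected, so III-4 is X^K Y.
Now use III-2's offspring. Probability of each recorded status — unaffected son IV-1: 1/2 if III-2 is X^K X^k, 1 if X^K X^K; unaffected son IV-2: 1/2 if III-2 is X^K X^k, 1 if X^K X^K.
Bayes: P(X^K X^k) = 1/2·1/4 / (1/2·1/4 + 1/2·1) = 1/5.

1/5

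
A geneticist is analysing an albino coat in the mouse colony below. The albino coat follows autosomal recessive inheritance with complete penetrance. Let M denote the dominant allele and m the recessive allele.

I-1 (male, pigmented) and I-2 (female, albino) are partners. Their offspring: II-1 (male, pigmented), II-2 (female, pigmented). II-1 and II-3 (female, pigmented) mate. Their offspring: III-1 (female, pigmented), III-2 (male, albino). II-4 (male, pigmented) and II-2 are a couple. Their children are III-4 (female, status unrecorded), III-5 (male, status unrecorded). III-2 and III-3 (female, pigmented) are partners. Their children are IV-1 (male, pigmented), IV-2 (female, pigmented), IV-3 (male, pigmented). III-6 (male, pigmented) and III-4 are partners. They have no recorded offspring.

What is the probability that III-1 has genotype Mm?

2/3

II-1 is pigmented so carries M and received m from I-2 (mm), so II-1 is Mm.
II-3 is pigmented so carries M and passed m to III-2 (mm), so II-3 is Mm.
Their cross gives offspring ratios 1/4 MM : 1/2 Mm : 1/4 mm. Conditioning on III-1 being pigmented, P(Mm) = 1/2 / 3/4 = 2/3.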